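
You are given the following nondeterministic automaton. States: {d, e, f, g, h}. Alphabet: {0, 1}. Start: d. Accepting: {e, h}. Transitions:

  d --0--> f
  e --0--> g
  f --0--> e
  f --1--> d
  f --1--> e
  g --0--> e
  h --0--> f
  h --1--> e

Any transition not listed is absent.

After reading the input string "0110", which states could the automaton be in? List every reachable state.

∅

Start in {d}.
Read '0': d→{f}; now {f}.
Read '1': f→{d, e}; now {d, e}.
Read '1': d→∅, e→∅; now ∅.
The set is empty and remains empty for the remaining 1 symbol.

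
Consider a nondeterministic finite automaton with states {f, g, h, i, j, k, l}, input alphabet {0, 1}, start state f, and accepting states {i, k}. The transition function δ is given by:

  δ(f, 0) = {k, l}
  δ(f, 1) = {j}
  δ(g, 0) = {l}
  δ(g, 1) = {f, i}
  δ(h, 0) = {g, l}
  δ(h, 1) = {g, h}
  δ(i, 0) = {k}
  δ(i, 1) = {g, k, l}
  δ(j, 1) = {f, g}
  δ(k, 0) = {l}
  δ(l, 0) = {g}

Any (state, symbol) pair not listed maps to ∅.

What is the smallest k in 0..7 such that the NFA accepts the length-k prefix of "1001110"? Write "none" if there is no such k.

none

Start in {f}.
Read '1': f→{j}; now {j}.
Read '0': j→∅; now ∅.
The set is empty and remains empty for the remaining 5 symbols.
No reachable set along the way intersects F.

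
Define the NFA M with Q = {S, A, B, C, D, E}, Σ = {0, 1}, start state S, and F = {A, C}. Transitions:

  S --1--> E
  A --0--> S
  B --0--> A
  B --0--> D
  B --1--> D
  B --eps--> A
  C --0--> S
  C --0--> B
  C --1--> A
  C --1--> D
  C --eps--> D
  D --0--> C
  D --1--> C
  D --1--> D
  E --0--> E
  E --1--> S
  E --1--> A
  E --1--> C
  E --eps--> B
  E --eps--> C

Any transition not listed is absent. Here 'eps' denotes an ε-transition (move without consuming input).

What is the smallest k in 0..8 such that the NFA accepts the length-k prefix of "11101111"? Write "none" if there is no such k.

1

Start in {S}.
Read '1': S→{E}; union {E}; ε-closure = {A, B, C, D, E}.
None of the earlier sets intersect F, but {A, B, C, D, E} does.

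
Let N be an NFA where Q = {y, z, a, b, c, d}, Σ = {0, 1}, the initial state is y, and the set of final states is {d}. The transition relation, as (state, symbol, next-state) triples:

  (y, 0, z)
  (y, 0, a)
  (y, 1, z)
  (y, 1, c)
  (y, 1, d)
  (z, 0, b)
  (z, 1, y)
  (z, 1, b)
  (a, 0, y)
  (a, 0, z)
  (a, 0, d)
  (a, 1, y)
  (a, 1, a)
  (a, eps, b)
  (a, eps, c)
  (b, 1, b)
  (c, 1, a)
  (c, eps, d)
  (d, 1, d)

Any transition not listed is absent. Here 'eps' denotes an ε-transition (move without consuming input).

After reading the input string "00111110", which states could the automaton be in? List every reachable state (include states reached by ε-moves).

Start in {y}.
Read '0': y→{z, a}; union {z, a}; ε-closure = {z, a, b, c, d}.
Read '0': z→{b}, a→{y, z, d}, b→∅, c→∅, d→∅; now {y, z, b, d}.
Read '1': y→{z, c, d}, z→{y, b}, b→{b}, d→{d}; now {y, z, b, c, d}.
Read '1': y→{z, c, d}, z→{y, b}, b→{b}, c→{a}, d→{d}; now {y, z, a, b, c, d}.
Read '1': y→{z, c, d}, z→{y, b}, a→{y, a}, b→{b}, c→{a}, d→{d}; now {y, z, a, b, c, d}.
Read '1': y→{z, c, d}, z→{y, b}, a→{y, a}, b→{b}, c→{a}, d→{d}; now {y, z, a, b, c, d}.
Read '1': y→{z, c, d}, z→{y, b}, a→{y, a}, b→{b}, c→{a}, d→{d}; now {y, z, a, b, c, d}.
Read '0': y→{z, a}, z→{b}, a→{y, z, d}, b→∅, c→∅, d→∅; union {y, z, a, b, d}; ε-closure = {y, z, a, b, c, d}.

{y, z, a, b, c, d}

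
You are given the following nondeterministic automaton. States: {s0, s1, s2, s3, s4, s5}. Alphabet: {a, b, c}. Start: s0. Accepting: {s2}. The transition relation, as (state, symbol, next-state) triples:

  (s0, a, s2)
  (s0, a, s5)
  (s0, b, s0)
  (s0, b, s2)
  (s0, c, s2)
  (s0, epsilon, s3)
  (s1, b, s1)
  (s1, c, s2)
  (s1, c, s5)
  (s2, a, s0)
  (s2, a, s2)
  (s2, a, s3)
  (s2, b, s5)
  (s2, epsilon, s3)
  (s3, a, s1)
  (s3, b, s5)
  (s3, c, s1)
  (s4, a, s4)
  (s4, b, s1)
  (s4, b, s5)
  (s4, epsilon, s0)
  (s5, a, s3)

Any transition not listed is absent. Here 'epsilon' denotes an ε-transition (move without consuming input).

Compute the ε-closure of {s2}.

{s2, s3}

Begin with {s2}.
ε-move s2 → s3; add s3.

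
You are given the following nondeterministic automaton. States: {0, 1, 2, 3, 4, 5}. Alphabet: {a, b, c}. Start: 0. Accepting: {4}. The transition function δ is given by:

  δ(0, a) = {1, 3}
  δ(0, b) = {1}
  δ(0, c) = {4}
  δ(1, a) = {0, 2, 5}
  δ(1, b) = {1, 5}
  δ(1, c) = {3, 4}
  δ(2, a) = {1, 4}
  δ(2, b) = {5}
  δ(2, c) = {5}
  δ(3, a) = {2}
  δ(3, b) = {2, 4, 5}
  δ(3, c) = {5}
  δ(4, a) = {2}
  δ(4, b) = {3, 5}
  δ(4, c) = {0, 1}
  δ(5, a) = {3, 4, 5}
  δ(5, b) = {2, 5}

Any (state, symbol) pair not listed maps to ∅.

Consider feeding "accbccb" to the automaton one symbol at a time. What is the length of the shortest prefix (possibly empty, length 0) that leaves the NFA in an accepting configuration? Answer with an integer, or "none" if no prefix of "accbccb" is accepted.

2

Start in {0}.
Read 'a': {0} → {1, 3}.
Read 'c': {1, 3} → {3, 4, 5}.
None of the earlier sets intersect F, but {3, 4, 5} does.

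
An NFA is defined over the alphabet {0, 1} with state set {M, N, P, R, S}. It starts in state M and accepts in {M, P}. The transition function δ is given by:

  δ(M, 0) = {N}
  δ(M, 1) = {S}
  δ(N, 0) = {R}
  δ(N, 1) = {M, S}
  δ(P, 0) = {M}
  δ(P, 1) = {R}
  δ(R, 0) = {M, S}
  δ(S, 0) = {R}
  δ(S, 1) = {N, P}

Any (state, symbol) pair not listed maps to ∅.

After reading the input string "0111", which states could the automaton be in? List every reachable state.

Start in {M}.
Read '0': M→{N}; now {N}.
Read '1': N→{M, S}; now {M, S}.
Read '1': M→{S}, S→{N, P}; now {N, P, S}.
Read '1': N→{M, S}, P→{R}, S→{N, P}; now {M, N, P, R, S}.

{M, N, P, R, S}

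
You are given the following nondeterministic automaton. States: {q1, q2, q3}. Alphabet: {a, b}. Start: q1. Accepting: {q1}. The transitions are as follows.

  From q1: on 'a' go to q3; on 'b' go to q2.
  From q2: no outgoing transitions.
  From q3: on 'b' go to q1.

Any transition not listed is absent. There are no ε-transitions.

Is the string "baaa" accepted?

No

Start in {q1}.
Read 'b': {q1} → {q2}.
Read 'a': {q2} → ∅.
The set is empty and remains empty for the remaining 2 symbols.
The final set ∅ contains no accepting state.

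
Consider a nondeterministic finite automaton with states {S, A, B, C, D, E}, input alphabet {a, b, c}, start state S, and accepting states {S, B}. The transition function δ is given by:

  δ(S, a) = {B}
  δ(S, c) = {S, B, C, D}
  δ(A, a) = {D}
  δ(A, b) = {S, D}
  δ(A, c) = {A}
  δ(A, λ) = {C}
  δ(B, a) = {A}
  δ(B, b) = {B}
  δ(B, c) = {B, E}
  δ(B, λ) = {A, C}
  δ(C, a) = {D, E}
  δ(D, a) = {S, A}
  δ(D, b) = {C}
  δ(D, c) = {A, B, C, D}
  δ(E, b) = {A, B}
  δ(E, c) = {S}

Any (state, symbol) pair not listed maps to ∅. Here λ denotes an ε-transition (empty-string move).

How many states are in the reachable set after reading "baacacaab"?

0

Start in {S}.
Read 'b': S→∅; now ∅.
The set is empty and remains empty for the remaining 8 symbols.
That set has 0 states.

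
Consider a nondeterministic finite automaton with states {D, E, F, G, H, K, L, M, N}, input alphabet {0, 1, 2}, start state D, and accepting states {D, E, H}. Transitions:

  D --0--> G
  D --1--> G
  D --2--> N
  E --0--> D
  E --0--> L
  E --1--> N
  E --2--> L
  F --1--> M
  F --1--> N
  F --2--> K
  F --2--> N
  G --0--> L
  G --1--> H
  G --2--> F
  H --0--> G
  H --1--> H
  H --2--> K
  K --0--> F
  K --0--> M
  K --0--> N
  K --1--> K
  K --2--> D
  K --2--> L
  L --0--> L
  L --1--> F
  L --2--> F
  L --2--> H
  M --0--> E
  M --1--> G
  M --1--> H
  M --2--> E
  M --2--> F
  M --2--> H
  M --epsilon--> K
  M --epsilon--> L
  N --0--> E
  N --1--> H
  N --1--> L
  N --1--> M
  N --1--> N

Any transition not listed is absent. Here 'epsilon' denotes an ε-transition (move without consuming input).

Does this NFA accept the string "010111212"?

Start in {D}.
Read '0': D→{G}; now {G}.
Read '1': G→{H}; now {H}.
Read '0': H→{G}; now {G}.
Read '1': G→{H}; now {H}.
Read '1': H→{H}; now {H}.
Read '1': H→{H}; now {H}.
Read '2': H→{K}; now {K}.
Read '1': K→{K}; now {K}.
Read '2': K→{D, L}; now {D, L}.
The final set {D, L} contains the accepting state D.

Yes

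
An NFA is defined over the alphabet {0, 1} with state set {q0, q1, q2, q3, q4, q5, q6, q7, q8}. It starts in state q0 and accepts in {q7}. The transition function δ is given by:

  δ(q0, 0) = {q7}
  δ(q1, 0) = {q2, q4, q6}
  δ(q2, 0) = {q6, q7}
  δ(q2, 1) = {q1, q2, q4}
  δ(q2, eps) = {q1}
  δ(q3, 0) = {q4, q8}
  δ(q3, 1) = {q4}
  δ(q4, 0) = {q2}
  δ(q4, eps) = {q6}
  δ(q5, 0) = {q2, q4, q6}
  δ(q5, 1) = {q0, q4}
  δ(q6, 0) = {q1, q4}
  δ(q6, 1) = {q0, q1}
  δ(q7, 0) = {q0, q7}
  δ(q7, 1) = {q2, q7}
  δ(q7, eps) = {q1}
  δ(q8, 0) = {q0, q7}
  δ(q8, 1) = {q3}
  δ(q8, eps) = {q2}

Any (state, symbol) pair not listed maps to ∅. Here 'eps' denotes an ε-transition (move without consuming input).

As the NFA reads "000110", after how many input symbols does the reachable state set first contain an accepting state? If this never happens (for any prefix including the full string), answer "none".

1

Start in {q0}.
Read '0': {q0} → {q1, q7}.
None of the earlier sets intersect F, but {q1, q7} does.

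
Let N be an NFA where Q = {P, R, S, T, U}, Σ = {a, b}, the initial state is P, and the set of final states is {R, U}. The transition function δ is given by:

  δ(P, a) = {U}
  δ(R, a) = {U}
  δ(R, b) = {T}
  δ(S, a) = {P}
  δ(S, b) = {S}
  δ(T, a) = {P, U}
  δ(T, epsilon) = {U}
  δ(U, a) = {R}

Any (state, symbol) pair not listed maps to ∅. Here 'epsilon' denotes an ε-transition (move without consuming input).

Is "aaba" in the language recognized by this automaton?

Yes

Start in {P}.
Read 'a': P→{U}; now {U}.
Read 'a': U→{R}; now {R}.
Read 'b': R→{T}; union {T}; ε-closure = {T, U}.
Read 'a': T→{P, U}, U→{R}; now {P, R, U}.
The final set {P, R, U} contains the accepting states R, U.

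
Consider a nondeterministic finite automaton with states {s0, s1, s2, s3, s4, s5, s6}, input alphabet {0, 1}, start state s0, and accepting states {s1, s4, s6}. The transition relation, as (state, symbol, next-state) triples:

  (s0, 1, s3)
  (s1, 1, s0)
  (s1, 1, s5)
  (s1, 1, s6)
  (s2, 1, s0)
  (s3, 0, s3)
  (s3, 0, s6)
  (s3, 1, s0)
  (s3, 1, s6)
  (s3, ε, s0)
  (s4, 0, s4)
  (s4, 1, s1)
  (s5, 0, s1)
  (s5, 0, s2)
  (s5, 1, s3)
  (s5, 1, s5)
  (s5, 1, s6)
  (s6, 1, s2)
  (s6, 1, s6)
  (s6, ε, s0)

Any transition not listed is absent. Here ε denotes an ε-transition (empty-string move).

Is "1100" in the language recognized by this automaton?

Start in {s0}.
Read '1': {s0} → {s0, s3}.
Read '1': {s0, s3} → {s0, s3, s6}.
Read '0': {s0, s3, s6} → {s0, s3, s6}.
Read '0': {s0, s3, s6} → {s0, s3, s6}.
The final set {s0, s3, s6} contains the accepting state s6.

Yes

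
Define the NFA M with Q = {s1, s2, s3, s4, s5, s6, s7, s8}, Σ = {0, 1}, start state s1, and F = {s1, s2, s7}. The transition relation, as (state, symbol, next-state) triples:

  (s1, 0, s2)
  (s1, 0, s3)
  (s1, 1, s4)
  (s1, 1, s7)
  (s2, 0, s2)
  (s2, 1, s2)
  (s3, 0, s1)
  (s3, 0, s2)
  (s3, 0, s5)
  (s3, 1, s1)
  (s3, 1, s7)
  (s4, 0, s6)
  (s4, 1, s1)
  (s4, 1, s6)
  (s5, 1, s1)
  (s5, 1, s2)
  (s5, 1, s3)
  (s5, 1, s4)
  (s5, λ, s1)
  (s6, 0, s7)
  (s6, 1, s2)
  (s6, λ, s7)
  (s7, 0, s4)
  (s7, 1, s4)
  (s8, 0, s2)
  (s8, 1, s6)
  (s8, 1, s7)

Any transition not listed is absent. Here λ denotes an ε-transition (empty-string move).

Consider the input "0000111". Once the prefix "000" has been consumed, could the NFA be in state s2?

Start in {s1}.
Read '0': {s1} → {s2, s3}.
Read '0': {s2, s3} → {s1, s2, s5}.
Read '0': {s1, s2, s5} → {s2, s3}.
State s2 is in {s2, s3}.

Yes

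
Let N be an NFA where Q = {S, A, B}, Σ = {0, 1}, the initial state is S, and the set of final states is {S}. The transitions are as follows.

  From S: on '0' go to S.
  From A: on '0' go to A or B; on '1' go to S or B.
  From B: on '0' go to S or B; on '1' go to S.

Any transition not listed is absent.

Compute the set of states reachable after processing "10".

∅

Start in {S}.
Read '1': S→∅; now ∅.
The set is empty and remains empty for the remaining 1 symbol.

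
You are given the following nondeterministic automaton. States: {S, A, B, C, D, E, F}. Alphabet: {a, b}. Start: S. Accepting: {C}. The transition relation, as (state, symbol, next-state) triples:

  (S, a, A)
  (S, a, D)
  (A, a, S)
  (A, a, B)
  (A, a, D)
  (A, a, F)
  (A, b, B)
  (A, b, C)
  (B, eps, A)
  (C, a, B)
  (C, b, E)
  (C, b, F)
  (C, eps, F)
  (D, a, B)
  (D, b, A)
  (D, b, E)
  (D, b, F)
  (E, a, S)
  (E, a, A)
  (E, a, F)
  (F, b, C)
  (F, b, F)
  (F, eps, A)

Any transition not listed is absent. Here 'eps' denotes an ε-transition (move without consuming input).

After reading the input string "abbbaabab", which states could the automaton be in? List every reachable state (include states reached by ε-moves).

{A, B, C, E, F}

Start in {S}.
Read 'a': S→{A, D}; now {A, D}.
Read 'b': A→{B, C}, D→{A, E, F}; now {A, B, C, E, F}.
Read 'b': A→{B, C}, B→∅, C→{E, F}, E→∅, F→{C, F}; union {B, C, E, F}; ε-closure = {A, B, C, E, F}.
Read 'b': A→{B, C}, B→∅, C→{E, F}, E→∅, F→{C, F}; union {B, C, E, F}; ε-closure = {A, B, C, E, F}.
Read 'a': A→{S, B, D, F}, B→∅, C→{B}, E→{S, A, F}, F→∅; now {S, A, B, D, F}.
Read 'a': S→{A, D}, A→{S, B, D, F}, B→∅, D→{B}, F→∅; now {S, A, B, D, F}.
Read 'b': S→∅, A→{B, C}, B→∅, D→{A, E, F}, F→{C, F}; now {A, B, C, E, F}.
Read 'a': A→{S, B, D, F}, B→∅, C→{B}, E→{S, A, F}, F→∅; now {S, A, B, D, F}.
Read 'b': S→∅, A→{B, C}, B→∅, D→{A, E, F}, F→{C, F}; now {A, B, C, E, F}.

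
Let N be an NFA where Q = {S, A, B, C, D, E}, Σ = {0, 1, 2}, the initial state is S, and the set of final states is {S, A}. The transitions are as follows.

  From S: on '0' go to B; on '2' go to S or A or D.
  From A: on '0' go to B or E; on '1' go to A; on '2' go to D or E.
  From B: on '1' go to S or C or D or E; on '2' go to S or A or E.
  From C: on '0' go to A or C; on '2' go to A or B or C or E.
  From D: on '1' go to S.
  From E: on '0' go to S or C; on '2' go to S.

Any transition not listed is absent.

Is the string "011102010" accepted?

Start in {S}.
Read '0': {S} → {B}.
Read '1': {B} → {S, C, D, E}.
Read '1': {S, C, D, E} → {S}.
Read '1': {S} → ∅.
The set is empty and remains empty for the remaining 5 symbols.
The final set ∅ contains no accepting state.

No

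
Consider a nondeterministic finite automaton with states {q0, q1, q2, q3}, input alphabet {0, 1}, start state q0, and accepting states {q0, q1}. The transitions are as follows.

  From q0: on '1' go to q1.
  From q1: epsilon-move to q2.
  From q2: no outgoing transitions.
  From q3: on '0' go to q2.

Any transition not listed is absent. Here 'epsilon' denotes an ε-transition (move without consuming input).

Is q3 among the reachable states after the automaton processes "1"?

Start in {q0}.
Read '1': {q0} → {q1, q2}.
State q3 is not in {q1, q2}.

No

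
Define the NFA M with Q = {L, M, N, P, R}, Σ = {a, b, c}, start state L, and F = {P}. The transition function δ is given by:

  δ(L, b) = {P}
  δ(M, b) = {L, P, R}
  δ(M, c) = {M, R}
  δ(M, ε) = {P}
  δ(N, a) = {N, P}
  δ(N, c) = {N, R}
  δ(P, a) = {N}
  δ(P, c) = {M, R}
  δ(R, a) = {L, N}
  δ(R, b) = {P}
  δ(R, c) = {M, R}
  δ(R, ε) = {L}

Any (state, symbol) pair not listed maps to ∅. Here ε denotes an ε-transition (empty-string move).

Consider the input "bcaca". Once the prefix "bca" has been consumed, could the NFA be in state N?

Yes

Start in {L}.
Read 'b': L→{P}; now {P}.
Read 'c': P→{M, R}; union {M, R}; ε-closure = {L, M, P, R}.
Read 'a': L→∅, M→∅, P→{N}, R→{L, N}; now {L, N}.
State N is in {L, N}.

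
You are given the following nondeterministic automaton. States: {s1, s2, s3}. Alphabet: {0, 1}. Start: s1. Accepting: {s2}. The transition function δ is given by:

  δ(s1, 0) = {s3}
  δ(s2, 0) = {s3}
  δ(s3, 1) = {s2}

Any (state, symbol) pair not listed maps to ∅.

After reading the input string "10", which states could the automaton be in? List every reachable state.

∅

Start in {s1}.
Read '1': s1→∅; now ∅.
The set is empty and remains empty for the remaining 1 symbol.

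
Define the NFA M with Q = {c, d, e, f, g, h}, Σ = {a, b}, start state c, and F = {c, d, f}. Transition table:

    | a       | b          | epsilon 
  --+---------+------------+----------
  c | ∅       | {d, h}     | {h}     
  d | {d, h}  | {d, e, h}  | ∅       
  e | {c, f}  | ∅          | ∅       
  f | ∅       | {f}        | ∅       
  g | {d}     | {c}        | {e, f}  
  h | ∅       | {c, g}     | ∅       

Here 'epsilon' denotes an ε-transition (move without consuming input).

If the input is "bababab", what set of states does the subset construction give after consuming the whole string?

{c, d, e, f, g, h}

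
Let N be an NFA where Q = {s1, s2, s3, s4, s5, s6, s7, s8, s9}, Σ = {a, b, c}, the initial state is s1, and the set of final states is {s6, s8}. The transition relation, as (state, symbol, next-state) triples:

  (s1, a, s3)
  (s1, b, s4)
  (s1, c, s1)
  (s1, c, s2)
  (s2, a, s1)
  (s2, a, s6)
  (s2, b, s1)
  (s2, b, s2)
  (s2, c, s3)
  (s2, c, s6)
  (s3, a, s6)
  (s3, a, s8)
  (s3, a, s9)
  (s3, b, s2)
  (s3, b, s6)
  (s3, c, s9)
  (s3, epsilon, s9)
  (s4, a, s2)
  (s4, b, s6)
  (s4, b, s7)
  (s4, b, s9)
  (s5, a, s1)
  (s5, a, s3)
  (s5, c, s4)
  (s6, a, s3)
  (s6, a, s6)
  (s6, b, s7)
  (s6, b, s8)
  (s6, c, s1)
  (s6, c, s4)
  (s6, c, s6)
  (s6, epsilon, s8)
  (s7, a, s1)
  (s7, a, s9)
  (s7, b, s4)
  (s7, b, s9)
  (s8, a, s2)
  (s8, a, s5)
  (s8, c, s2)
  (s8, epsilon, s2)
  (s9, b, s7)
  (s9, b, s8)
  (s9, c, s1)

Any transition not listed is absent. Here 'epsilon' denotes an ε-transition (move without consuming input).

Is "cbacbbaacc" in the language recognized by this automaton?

Yes

Start in {s1}.
Read 'c': s1→{s1, s2}; now {s1, s2}.
Read 'b': s1→{s4}, s2→{s1, s2}; now {s1, s2, s4}.
Read 'a': s1→{s3}, s2→{s1, s6}, s4→{s2}; union {s1, s2, s3, s6}; ε-closure = {s1, s2, s3, s6, s8, s9}.
Read 'c': s1→{s1, s2}, s2→{s3, s6}, s3→{s9}, s6→{s1, s4, s6}, s8→{s2}, s9→{s1}; union {s1, s2, s3, s4, s6, s9}; ε-closure = {s1, s2, s3, s4, s6, s8, s9}.
Read 'b': s1→{s4}, s2→{s1, s2}, s3→{s2, s6}, s4→{s6, s7, s9}, s6→{s7, s8}, s8→∅, s9→{s7, s8}; now {s1, s2, s4, s6, s7, s8, s9}.
Read 'b': s1→{s4}, s2→{s1, s2}, s4→{s6, s7, s9}, s6→{s7, s8}, s7→{s4, s9}, s8→∅, s9→{s7, s8}; now {s1, s2, s4, s6, s7, s8, s9}.
Read 'a': s1→{s3}, s2→{s1, s6}, s4→{s2}, s6→{s3, s6}, s7→{s1, s9}, s8→{s2, s5}, s9→∅; union {s1, s2, s3, s5, s6, s9}; ε-closure = {s1, s2, s3, s5, s6, s8, s9}.
Read 'a': s1→{s3}, s2→{s1, s6}, s3→{s6, s8, s9}, s5→{s1, s3}, s6→{s3, s6}, s8→{s2, s5}, s9→∅; now {s1, s2, s3, s5, s6, s8, s9}.
Read 'c': s1→{s1, s2}, s2→{s3, s6}, s3→{s9}, s5→{s4}, s6→{s1, s4, s6}, s8→{s2}, s9→{s1}; union {s1, s2, s3, s4, s6, s9}; ε-closure = {s1, s2, s3, s4, s6, s8, s9}.
Read 'c': s1→{s1, s2}, s2→{s3, s6}, s3→{s9}, s4→∅, s6→{s1, s4, s6}, s8→{s2}, s9→{s1}; union {s1, s2, s3, s4, s6, s9}; ε-closure = {s1, s2, s3, s4, s6, s8, s9}.
The final set {s1, s2, s3, s4, s6, s8, s9} contains the accepting states s6, s8.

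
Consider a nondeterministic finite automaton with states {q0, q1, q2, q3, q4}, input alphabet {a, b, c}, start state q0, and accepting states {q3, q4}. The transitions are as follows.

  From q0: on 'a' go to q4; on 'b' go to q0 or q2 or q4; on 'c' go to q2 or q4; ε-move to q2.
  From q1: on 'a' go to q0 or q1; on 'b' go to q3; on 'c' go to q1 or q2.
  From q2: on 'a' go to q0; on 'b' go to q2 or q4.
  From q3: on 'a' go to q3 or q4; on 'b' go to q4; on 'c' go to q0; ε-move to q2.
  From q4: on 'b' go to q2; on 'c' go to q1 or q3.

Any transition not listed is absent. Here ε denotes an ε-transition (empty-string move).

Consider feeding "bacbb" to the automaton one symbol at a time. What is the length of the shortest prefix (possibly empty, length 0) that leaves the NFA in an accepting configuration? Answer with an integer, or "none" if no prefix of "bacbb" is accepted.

1

Start: ε-closure({q0}) = {q0, q2}.
Read 'b': q0→{q0, q2, q4}, q2→{q2, q4}; now {q0, q2, q4}.
None of the earlier sets intersect F, but {q0, q2, q4} does.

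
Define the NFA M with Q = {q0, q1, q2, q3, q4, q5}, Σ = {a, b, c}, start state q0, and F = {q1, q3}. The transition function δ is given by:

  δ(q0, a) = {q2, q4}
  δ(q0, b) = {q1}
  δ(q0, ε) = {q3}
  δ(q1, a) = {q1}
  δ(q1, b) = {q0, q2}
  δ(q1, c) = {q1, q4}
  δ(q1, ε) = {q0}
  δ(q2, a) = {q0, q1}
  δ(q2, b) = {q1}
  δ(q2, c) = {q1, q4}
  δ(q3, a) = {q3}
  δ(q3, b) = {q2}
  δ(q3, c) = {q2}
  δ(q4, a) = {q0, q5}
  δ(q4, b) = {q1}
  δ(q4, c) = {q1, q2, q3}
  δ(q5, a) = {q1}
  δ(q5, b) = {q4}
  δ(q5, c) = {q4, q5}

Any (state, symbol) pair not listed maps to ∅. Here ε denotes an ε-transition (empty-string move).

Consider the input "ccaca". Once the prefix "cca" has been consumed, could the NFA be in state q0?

Start: ε-closure({q0}) = {q0, q3}.
Read 'c': {q0, q3} → {q2}.
Read 'c': {q2} → {q0, q1, q3, q4}.
Read 'a': {q0, q1, q3, q4} → {q0, q1, q2, q3, q4, q5}.
State q0 is in {q0, q1, q2, q3, q4, q5}.

Yes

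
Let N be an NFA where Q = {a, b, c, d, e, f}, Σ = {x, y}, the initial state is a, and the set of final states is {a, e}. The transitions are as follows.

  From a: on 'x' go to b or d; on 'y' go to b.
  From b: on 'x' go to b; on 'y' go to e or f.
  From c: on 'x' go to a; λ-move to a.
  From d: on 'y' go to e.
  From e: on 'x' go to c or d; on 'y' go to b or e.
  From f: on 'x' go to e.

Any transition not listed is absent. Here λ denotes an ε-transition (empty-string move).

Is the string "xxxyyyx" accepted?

Yes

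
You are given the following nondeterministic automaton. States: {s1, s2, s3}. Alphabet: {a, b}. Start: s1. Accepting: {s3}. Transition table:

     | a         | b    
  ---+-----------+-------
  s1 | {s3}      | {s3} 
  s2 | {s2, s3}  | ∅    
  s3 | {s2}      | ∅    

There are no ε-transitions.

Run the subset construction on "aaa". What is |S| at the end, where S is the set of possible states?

2

Start in {s1}.
Read 'a': s1→{s3}; now {s3}.
Read 'a': s3→{s2}; now {s2}.
Read 'a': s2→{s2, s3}; now {s2, s3}.
That set has 2 states.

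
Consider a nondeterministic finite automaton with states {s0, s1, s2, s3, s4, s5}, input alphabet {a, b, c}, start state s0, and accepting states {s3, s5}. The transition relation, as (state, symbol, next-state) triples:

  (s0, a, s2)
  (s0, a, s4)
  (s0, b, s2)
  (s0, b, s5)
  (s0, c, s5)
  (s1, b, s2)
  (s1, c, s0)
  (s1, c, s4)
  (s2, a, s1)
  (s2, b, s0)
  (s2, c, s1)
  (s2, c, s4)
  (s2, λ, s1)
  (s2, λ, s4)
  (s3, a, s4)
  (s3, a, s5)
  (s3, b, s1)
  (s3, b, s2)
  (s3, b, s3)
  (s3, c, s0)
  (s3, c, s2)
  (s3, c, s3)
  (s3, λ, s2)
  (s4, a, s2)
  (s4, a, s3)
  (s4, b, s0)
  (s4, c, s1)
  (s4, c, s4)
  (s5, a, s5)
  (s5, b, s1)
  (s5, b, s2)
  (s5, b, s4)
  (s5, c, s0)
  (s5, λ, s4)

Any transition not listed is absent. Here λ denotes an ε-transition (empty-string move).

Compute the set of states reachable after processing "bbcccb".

{s0, s1, s2, s4, s5}

Start in {s0}.
Read 'b': {s0} → {s1, s2, s4, s5}.
Read 'b': {s1, s2, s4, s5} → {s0, s1, s2, s4}.
Read 'c': {s0, s1, s2, s4} → {s0, s1, s4, s5}.
Read 'c': {s0, s1, s4, s5} → {s0, s1, s4, s5}.
Read 'c': {s0, s1, s4, s5} → {s0, s1, s4, s5}.
Read 'b': {s0, s1, s4, s5} → {s0, s1, s2, s4, s5}.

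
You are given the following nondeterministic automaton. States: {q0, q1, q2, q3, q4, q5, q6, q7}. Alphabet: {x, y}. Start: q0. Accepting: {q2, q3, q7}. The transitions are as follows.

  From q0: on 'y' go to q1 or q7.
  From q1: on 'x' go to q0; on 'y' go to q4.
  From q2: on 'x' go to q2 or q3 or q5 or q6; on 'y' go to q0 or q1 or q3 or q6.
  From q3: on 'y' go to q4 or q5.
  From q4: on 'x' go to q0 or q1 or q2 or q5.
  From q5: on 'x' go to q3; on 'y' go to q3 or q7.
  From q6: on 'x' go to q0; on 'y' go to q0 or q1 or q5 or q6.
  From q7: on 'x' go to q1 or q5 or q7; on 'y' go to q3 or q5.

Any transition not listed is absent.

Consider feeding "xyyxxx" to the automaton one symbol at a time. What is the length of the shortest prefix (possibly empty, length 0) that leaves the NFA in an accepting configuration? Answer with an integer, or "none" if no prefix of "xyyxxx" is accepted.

Start in {q0}.
Read 'x': {q0} → ∅.
The set is empty and remains empty for the remaining 5 symbols.
No reachable set along the way intersects F.

none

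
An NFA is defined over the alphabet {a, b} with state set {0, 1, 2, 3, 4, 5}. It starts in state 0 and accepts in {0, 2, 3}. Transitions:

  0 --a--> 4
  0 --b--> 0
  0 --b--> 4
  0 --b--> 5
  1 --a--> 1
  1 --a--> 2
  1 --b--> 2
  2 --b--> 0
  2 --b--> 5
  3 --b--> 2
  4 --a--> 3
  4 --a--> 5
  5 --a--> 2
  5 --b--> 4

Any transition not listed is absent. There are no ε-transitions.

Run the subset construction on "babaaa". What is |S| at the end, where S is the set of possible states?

1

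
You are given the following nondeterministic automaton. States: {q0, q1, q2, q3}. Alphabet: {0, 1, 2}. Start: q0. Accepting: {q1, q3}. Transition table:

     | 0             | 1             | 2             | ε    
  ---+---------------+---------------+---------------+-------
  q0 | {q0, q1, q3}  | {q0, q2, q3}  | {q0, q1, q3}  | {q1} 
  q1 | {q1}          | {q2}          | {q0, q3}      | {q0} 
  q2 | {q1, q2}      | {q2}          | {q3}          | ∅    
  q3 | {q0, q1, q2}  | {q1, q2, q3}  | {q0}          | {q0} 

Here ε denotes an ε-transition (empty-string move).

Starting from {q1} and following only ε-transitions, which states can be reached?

Begin with {q1}.
ε-move q1 → q0; add q0.

{q0, q1}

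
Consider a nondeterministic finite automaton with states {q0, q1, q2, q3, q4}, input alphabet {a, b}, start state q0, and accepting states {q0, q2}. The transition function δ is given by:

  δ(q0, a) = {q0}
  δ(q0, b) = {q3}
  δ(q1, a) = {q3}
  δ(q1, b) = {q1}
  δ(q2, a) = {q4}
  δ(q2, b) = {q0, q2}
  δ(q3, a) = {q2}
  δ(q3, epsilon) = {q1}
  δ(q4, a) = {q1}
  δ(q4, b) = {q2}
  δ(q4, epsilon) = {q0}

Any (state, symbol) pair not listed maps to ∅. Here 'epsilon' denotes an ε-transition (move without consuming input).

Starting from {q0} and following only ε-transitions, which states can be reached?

{q0}

Begin with {q0}.
No ε-moves leave this set, so the closure equals the set itself.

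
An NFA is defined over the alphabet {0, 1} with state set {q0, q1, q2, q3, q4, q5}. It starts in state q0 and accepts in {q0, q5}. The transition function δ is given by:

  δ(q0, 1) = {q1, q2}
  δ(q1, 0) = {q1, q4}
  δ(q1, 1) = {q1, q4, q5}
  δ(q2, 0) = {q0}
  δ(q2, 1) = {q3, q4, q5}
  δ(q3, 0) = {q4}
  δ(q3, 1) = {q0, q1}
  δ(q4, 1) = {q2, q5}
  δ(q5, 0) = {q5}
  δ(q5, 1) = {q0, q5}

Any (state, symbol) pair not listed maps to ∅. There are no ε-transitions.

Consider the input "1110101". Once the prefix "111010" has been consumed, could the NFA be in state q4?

Start in {q0}.
Read '1': {q0} → {q1, q2}.
Read '1': {q1, q2} → {q1, q3, q4, q5}.
Read '1': {q1, q3, q4, q5} → {q0, q1, q2, q4, q5}.
Read '0': {q0, q1, q2, q4, q5} → {q0, q1, q4, q5}.
Read '1': {q0, q1, q4, q5} → {q0, q1, q2, q4, q5}.
Read '0': {q0, q1, q2, q4, q5} → {q0, q1, q4, q5}.
State q4 is in {q0, q1, q4, q5}.

Yes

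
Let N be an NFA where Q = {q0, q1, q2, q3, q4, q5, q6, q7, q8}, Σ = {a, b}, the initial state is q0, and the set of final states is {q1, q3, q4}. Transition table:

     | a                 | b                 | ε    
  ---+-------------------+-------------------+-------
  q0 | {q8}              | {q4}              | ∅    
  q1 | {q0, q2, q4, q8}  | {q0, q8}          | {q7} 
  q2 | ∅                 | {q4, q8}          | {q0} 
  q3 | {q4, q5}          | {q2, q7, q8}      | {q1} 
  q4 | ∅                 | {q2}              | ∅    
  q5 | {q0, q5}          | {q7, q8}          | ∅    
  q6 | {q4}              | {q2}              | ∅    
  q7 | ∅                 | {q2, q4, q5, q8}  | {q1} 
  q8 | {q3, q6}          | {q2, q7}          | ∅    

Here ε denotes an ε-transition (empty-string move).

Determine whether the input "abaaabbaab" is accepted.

Yes

Start in {q0}.
Read 'a': {q0} → {q8}.
Read 'b': {q8} → {q0, q1, q2, q7}.
Read 'a': {q0, q1, q2, q7} → {q0, q2, q4, q8}.
Read 'a': {q0, q2, q4, q8} → {q1, q3, q6, q7, q8}.
Read 'a': {q1, q3, q6, q7, q8} → {q0, q1, q2, q3, q4, q5, q6, q7, q8}.
Read 'b': {q0, q1, q2, q3, q4, q5, q6, q7, q8} → {q0, q1, q2, q4, q5, q7, q8}.
Read 'b': {q0, q1, q2, q4, q5, q7, q8} → {q0, q1, q2, q4, q5, q7, q8}.
Read 'a': {q0, q1, q2, q4, q5, q7, q8} → {q0, q1, q2, q3, q4, q5, q6, q7, q8}.
Read 'a': {q0, q1, q2, q3, q4, q5, q6, q7, q8} → {q0, q1, q2, q3, q4, q5, q6, q7, q8}.
Read 'b': {q0, q1, q2, q3, q4, q5, q6, q7, q8} → {q0, q1, q2, q4, q5, q7, q8}.
The final set {q0, q1, q2, q4, q5, q7, q8} contains the accepting states q1, q4.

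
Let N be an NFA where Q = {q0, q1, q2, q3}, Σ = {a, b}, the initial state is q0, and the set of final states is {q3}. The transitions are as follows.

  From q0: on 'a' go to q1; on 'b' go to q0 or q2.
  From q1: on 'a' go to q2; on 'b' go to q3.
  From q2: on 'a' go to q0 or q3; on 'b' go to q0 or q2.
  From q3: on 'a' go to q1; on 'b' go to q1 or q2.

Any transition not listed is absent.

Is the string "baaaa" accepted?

Start in {q0}.
Read 'b': q0→{q0, q2}; now {q0, q2}.
Read 'a': q0→{q1}, q2→{q0, q3}; now {q0, q1, q3}.
Read 'a': q0→{q1}, q1→{q2}, q3→{q1}; now {q1, q2}.
Read 'a': q1→{q2}, q2→{q0, q3}; now {q0, q2, q3}.
Read 'a': q0→{q1}, q2→{q0, q3}, q3→{q1}; now {q0, q1, q3}.
The final set {q0, q1, q3} contains the accepting state q3.

Yes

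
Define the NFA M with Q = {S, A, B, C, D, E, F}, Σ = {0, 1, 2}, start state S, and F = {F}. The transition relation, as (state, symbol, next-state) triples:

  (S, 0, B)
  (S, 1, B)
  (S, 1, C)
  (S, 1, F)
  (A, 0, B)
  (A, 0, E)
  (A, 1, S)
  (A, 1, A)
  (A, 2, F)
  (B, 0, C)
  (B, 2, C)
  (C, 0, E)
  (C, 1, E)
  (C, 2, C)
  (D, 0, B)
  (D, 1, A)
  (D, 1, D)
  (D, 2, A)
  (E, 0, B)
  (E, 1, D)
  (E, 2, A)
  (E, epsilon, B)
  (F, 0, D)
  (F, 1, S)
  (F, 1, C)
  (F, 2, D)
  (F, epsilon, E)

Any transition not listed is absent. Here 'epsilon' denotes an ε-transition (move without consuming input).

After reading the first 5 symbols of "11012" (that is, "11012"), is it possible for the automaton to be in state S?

No

Start in {S}.
Read '1': S→{B, C, F}; union {B, C, F}; ε-closure = {B, C, E, F}.
Read '1': B→∅, C→{E}, E→{D}, F→{S, C}; union {S, C, D, E}; ε-closure = {S, B, C, D, E}.
Read '0': S→{B}, B→{C}, C→{E}, D→{B}, E→{B}; now {B, C, E}.
Read '1': B→∅, C→{E}, E→{D}; union {D, E}; ε-closure = {B, D, E}.
Read '2': B→{C}, D→{A}, E→{A}; now {A, C}.
State S is not in {A, C}.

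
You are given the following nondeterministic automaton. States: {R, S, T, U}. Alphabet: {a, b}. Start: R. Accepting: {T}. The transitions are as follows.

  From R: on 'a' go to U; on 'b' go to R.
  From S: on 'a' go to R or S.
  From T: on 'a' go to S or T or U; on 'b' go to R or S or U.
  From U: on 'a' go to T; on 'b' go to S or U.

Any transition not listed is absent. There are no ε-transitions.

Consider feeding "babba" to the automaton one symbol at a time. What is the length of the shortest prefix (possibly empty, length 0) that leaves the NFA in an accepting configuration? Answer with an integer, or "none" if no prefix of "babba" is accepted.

Start in {R}.
Read 'b': R→{R}; now {R}.
Read 'a': R→{U}; now {U}.
Read 'b': U→{S, U}; now {S, U}.
Read 'b': S→∅, U→{S, U}; now {S, U}.
Read 'a': S→{R, S}, U→{T}; now {R, S, T}.
None of the earlier sets intersect F, but {R, S, T} does.

5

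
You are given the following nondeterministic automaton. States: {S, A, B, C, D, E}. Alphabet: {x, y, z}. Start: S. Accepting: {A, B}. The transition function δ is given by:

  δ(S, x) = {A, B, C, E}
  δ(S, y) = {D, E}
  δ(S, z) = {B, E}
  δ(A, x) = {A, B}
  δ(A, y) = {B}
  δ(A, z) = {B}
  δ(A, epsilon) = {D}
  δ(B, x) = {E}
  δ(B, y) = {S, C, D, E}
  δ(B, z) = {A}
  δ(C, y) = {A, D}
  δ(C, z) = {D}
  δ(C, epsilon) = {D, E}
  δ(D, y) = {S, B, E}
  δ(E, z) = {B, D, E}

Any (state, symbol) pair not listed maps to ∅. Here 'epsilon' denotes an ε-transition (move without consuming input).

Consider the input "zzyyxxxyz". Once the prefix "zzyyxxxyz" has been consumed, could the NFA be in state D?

Start in {S}.
Read 'z': S→{B, E}; now {B, E}.
Read 'z': B→{A}, E→{B, D, E}; now {A, B, D, E}.
Read 'y': A→{B}, B→{S, C, D, E}, D→{S, B, E}, E→∅; now {S, B, C, D, E}.
Read 'y': S→{D, E}, B→{S, C, D, E}, C→{A, D}, D→{S, B, E}, E→∅; now {S, A, B, C, D, E}.
Read 'x': S→{A, B, C, E}, A→{A, B}, B→{E}, C→∅, D→∅, E→∅; union {A, B, C, E}; ε-closure = {A, B, C, D, E}.
Read 'x': A→{A, B}, B→{E}, C→∅, D→∅, E→∅; union {A, B, E}; ε-closure = {A, B, D, E}.
Read 'x': A→{A, B}, B→{E}, D→∅, E→∅; union {A, B, E}; ε-closure = {A, B, D, E}.
Read 'y': A→{B}, B→{S, C, D, E}, D→{S, B, E}, E→∅; now {S, B, C, D, E}.
Read 'z': S→{B, E}, B→{A}, C→{D}, D→∅, E→{B, D, E}; now {A, B, D, E}.
State D is in {A, B, D, E}.

Yes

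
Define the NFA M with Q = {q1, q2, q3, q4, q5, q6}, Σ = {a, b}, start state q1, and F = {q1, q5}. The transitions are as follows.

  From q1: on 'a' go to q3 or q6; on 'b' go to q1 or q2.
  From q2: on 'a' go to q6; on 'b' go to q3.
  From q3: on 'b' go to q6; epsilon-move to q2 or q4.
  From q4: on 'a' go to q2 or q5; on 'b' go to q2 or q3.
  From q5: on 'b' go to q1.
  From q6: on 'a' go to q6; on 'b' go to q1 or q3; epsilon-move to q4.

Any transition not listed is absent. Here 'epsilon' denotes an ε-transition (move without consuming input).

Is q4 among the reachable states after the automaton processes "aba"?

Yes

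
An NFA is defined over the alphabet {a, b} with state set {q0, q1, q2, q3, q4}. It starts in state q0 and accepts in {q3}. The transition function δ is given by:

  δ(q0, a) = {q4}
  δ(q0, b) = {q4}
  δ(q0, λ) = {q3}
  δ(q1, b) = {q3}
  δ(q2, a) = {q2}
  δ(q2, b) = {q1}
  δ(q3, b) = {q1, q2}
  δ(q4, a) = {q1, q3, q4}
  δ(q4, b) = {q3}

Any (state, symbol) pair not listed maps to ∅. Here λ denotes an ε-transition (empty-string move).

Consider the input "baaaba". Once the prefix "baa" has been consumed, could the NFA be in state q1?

Yes

Start: ε-closure({q0}) = {q0, q3}.
Read 'b': q0→{q4}, q3→{q1, q2}; now {q1, q2, q4}.
Read 'a': q1→∅, q2→{q2}, q4→{q1, q3, q4}; now {q1, q2, q3, q4}.
Read 'a': q1→∅, q2→{q2}, q3→∅, q4→{q1, q3, q4}; now {q1, q2, q3, q4}.
State q1 is in {q1, q2, q3, q4}.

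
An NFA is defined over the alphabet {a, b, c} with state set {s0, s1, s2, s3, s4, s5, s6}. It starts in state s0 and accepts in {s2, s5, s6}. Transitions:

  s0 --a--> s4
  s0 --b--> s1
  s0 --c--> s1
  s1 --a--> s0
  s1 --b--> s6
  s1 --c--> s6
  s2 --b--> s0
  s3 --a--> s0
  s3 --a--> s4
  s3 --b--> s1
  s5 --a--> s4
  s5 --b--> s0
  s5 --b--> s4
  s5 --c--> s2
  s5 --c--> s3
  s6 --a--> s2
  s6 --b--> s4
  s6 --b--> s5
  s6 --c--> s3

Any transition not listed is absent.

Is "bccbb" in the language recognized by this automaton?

Start in {s0}.
Read 'b': s0→{s1}; now {s1}.
Read 'c': s1→{s6}; now {s6}.
Read 'c': s6→{s3}; now {s3}.
Read 'b': s3→{s1}; now {s1}.
Read 'b': s1→{s6}; now {s6}.
The final set {s6} contains the accepting state s6.

Yes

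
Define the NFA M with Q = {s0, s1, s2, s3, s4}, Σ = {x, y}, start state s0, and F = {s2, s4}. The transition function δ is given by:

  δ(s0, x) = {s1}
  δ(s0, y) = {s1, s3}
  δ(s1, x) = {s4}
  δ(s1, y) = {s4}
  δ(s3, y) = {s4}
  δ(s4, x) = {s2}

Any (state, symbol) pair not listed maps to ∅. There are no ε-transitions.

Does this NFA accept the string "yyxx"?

Start in {s0}.
Read 'y': s0→{s1, s3}; now {s1, s3}.
Read 'y': s1→{s4}, s3→{s4}; now {s4}.
Read 'x': s4→{s2}; now {s2}.
Read 'x': s2→∅; now ∅.
The final set ∅ contains no accepting state.

No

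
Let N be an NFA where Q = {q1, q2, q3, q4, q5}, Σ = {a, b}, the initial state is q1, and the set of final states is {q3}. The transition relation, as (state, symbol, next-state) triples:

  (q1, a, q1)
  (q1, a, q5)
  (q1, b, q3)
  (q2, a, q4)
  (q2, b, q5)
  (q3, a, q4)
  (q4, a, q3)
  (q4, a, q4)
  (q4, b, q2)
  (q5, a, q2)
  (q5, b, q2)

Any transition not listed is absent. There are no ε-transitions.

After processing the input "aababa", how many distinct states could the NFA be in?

Start in {q1}.
Read 'a': q1→{q1, q5}; now {q1, q5}.
Read 'a': q1→{q1, q5}, q5→{q2}; now {q1, q2, q5}.
Read 'b': q1→{q3}, q2→{q5}, q5→{q2}; now {q2, q3, q5}.
Read 'a': q2→{q4}, q3→{q4}, q5→{q2}; now {q2, q4}.
Read 'b': q2→{q5}, q4→{q2}; now {q2, q5}.
Read 'a': q2→{q4}, q5→{q2}; now {q2, q4}.
That set has 2 states.

2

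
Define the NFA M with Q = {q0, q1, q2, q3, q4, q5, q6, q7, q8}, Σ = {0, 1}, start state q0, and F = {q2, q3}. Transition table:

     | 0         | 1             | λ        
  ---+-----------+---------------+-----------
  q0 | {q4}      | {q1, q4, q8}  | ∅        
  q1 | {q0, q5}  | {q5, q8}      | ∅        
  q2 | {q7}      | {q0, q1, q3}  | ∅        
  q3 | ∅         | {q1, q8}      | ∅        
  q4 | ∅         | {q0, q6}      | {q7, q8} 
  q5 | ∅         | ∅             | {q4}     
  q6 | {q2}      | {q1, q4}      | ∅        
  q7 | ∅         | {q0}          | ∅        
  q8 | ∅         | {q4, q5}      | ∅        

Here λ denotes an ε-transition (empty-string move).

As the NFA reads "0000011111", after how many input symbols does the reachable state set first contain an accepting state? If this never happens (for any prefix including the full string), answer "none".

Start in {q0}.
Read '0': {q0} → {q4, q7, q8}.
Read '0': {q4, q7, q8} → ∅.
The set is empty and remains empty for the remaining 8 symbols.
No reachable set along the way intersects F.

none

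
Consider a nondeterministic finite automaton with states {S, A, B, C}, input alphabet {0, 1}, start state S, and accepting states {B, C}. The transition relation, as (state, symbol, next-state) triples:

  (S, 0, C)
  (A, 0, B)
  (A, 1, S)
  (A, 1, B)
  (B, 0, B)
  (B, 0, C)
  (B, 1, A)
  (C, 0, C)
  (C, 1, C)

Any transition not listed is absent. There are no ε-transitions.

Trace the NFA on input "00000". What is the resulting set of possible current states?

{C}

Start in {S}.
Read '0': S→{C}; now {C}.
Read '0': C→{C}; now {C}.
Read '0': C→{C}; now {C}.
Read '0': C→{C}; now {C}.
Read '0': C→{C}; now {C}.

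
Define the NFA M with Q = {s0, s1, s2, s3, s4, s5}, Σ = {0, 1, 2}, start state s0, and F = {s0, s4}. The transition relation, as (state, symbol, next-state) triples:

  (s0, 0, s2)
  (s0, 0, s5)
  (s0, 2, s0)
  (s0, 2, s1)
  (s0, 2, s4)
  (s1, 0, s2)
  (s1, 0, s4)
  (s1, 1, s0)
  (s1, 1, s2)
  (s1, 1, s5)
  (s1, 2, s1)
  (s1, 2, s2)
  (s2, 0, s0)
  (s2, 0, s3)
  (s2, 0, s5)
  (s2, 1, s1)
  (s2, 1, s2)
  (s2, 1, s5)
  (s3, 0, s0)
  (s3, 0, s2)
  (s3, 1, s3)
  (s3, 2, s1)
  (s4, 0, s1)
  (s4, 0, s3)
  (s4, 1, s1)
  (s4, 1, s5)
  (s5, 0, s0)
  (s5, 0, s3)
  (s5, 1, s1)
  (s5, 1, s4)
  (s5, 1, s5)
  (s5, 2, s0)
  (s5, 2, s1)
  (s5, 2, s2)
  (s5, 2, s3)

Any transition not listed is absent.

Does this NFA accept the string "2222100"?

Yes

Start in {s0}.
Read '2': {s0} → {s0, s1, s4}.
Read '2': {s0, s1, s4} → {s0, s1, s2, s4}.
Read '2': {s0, s1, s2, s4} → {s0, s1, s2, s4}.
Read '2': {s0, s1, s2, s4} → {s0, s1, s2, s4}.
Read '1': {s0, s1, s2, s4} → {s0, s1, s2, s5}.
Read '0': {s0, s1, s2, s5} → {s0, s2, s3, s4, s5}.
Read '0': {s0, s2, s3, s4, s5} → {s0, s1, s2, s3, s5}.
The final set {s0, s1, s2, s3, s5} contains the accepting state s0.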